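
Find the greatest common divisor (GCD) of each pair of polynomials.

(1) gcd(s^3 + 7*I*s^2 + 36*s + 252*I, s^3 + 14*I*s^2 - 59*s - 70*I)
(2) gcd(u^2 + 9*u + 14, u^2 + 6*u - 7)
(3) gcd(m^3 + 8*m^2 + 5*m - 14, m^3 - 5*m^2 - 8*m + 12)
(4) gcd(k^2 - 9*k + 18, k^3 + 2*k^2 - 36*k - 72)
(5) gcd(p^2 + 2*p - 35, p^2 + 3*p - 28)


(1) = gcd((s - 6*I)*(s + 6*I)*(s + 7*I), (s + 2*I)*(s + 5*I)*(s + 7*I)) = s + 7*I
(2) = gcd((u + 2)*(u + 7), (u - 1)*(u + 7)) = u + 7
(3) = m^2 + m - 2
(4) = k - 6
(5) = p + 7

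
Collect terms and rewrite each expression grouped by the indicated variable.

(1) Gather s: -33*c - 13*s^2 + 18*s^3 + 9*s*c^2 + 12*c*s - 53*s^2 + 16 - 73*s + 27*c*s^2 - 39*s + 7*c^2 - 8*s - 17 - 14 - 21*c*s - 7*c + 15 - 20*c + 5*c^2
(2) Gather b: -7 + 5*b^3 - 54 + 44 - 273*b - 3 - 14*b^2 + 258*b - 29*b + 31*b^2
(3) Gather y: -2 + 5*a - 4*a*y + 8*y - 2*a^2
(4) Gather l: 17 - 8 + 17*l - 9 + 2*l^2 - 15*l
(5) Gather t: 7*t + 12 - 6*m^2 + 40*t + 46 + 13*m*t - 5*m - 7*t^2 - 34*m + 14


(1) = 12*c^2 - 60*c + 18*s^3 + s^2*(27*c - 66) + s*(9*c^2 - 9*c - 120)
(2) = 5*b^3 + 17*b^2 - 44*b - 20
(3) = -2*a^2 + 5*a + y*(8 - 4*a) - 2
(4) = 2*l^2 + 2*l
(5) = -6*m^2 - 39*m - 7*t^2 + t*(13*m + 47) + 72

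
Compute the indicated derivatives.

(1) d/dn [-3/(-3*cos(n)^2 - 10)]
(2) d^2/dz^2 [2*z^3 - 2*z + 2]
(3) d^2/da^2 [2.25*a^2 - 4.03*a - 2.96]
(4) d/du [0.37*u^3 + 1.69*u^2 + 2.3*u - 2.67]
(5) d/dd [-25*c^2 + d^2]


(1) = 36*sin(2*n)/(3*cos(2*n) + 23)^2
(2) = 12*z
(3) = 4.50000000000000
(4) = 1.11*u^2 + 3.38*u + 2.3
(5) = 2*d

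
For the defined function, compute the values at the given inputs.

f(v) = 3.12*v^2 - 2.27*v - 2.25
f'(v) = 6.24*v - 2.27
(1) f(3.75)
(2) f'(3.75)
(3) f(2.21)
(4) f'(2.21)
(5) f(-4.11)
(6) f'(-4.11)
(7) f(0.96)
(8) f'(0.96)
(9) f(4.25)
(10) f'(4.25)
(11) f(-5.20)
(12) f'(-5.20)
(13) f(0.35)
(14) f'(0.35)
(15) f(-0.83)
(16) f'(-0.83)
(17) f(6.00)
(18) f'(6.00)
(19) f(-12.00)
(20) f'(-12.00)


(1) = 33.11
(2) = 21.13
(3) = 7.97
(4) = 11.52
(5) = 59.78
(6) = -27.92
(7) = -1.55
(8) = 3.72
(9) = 44.46
(10) = 24.25
(11) = 93.92
(12) = -34.72
(13) = -2.66
(14) = -0.09
(15) = 1.78
(16) = -7.45
(17) = 96.45
(18) = 35.17
(19) = 474.27
(20) = -77.15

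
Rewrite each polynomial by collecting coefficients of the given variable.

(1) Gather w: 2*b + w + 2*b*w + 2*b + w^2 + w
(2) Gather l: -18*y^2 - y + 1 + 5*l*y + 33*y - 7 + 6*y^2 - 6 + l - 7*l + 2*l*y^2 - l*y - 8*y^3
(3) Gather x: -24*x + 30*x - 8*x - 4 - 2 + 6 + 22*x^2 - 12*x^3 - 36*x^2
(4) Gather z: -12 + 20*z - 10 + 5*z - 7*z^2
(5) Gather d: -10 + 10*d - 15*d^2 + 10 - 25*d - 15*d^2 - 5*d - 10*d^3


(1) = 4*b + w^2 + w*(2*b + 2)
(2) = l*(2*y^2 + 4*y - 6) - 8*y^3 - 12*y^2 + 32*y - 12
(3) = -12*x^3 - 14*x^2 - 2*x
(4) = -7*z^2 + 25*z - 22
(5) = -10*d^3 - 30*d^2 - 20*d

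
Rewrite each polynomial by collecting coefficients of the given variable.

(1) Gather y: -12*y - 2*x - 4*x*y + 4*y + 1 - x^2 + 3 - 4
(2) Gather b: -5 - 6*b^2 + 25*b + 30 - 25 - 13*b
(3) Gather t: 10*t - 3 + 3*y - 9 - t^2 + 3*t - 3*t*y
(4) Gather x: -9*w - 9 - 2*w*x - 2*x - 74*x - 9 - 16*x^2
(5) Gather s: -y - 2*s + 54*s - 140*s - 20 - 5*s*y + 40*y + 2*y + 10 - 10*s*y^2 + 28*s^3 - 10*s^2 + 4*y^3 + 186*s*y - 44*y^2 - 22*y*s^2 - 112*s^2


(1) = -x^2 - 2*x + y*(-4*x - 8)
(2) = -6*b^2 + 12*b
(3) = -t^2 + t*(13 - 3*y) + 3*y - 12
(4) = -9*w - 16*x^2 + x*(-2*w - 76) - 18
(5) = 28*s^3 + s^2*(-22*y - 122) + s*(-10*y^2 + 181*y - 88) + 4*y^3 - 44*y^2 + 41*y - 10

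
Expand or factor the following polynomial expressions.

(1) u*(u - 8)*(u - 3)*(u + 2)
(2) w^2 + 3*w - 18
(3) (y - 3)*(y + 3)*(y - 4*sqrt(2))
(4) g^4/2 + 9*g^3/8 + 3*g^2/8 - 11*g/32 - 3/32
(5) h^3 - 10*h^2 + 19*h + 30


(1) = u^4 - 9*u^3 + 2*u^2 + 48*u
(2) = (w - 3)*(w + 6)
(3) = y^3 - 4*sqrt(2)*y^2 - 9*y + 36*sqrt(2)
(4) = (g/2 + 1/2)*(g - 1/2)*(g + 1/4)*(g + 3/2)
(5) = (h - 6)*(h - 5)*(h + 1)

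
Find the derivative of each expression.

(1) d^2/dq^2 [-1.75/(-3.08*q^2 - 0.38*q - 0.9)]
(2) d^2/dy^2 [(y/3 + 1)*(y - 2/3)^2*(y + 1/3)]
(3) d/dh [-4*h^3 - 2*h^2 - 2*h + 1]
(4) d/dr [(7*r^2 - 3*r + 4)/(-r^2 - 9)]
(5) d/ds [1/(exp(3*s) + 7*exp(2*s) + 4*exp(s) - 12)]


(1) = (-33.2024*q^2 - 4.0964*q + 1.75*(6.16*q + 0.38)*(12.32*q + 0.76) - 9.702)/(3.08*q^2 + 0.38*q + 0.9)^3
(2) = 4*y^2 + 4*y - 2
(3) = -12*h^2 - 4*h - 2
(4) = (-3*r^2 - 118*r + 27)/(r^4 + 18*r^2 + 81)
(5) = (-3*exp(2*s) - 14*exp(s) - 4)*exp(s)/(exp(3*s) + 7*exp(2*s) + 4*exp(s) - 12)^2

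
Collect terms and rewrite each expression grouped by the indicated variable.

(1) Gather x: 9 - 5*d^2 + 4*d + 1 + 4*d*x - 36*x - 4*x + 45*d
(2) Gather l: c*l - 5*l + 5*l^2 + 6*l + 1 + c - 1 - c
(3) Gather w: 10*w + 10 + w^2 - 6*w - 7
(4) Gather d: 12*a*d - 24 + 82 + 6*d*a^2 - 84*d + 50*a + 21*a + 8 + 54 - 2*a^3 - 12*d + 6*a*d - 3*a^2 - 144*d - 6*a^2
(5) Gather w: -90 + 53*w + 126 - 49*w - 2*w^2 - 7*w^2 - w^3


(1) = -5*d^2 + 49*d + x*(4*d - 40) + 10
(2) = 5*l^2 + l*(c + 1)
(3) = w^2 + 4*w + 3
(4) = -2*a^3 - 9*a^2 + 71*a + d*(6*a^2 + 18*a - 240) + 120
(5) = -w^3 - 9*w^2 + 4*w + 36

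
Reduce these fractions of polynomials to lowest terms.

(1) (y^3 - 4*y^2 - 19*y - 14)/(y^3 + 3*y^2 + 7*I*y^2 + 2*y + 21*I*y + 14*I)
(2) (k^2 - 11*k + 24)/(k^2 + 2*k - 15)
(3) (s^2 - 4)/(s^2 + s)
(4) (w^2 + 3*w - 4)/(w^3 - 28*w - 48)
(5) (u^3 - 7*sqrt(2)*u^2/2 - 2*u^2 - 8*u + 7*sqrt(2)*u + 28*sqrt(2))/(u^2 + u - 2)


(1) = (y - 7)/(y + 7*I)
(2) = (k - 8)/(k + 5)
(3) = (s^2 - 4)/(s^2 + s)
(4) = (w - 1)/(w^2 - 4*w - 12)
(5) = (2*u^2 + u*(-7*sqrt(2) - 8) + 28*sqrt(2))/(2*u - 2)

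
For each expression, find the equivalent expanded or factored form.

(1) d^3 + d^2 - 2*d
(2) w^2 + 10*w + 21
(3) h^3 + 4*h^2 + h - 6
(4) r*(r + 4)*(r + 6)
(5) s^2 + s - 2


(1) = d*(d - 1)*(d + 2)
(2) = (w + 3)*(w + 7)
(3) = (h - 1)*(h + 2)*(h + 3)
(4) = r^3 + 10*r^2 + 24*r
(5) = (s - 1)*(s + 2)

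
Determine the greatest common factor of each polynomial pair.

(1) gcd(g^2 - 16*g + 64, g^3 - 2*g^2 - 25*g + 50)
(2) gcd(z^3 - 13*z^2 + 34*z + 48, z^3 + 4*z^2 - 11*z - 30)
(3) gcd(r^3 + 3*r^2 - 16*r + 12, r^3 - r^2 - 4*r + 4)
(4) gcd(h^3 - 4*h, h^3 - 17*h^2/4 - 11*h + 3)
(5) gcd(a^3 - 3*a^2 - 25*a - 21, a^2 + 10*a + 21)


(1) = 1
(2) = gcd((z - 8)*(z - 6)*(z + 1), (z - 3)*(z + 2)*(z + 5)) = 1
(3) = r^2 - 3*r + 2
(4) = h + 2
(5) = a + 3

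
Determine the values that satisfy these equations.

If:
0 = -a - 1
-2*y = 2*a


Then:
a = -1
y = 1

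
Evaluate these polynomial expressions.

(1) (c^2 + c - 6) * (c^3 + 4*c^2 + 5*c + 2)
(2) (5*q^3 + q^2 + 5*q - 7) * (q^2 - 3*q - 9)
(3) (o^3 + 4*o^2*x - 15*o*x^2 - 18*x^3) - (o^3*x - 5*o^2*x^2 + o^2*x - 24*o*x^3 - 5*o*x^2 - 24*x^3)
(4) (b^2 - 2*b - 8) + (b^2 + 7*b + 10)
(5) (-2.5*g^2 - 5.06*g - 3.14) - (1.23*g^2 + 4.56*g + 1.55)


(1) = c^5 + 5*c^4 + 3*c^3 - 17*c^2 - 28*c - 12
(2) = 5*q^5 - 14*q^4 - 43*q^3 - 31*q^2 - 24*q + 63
(3) = -o^3*x + o^3 + 5*o^2*x^2 + 3*o^2*x + 24*o*x^3 - 10*o*x^2 + 6*x^3
(4) = 2*b^2 + 5*b + 2
(5) = -3.73*g^2 - 9.62*g - 4.69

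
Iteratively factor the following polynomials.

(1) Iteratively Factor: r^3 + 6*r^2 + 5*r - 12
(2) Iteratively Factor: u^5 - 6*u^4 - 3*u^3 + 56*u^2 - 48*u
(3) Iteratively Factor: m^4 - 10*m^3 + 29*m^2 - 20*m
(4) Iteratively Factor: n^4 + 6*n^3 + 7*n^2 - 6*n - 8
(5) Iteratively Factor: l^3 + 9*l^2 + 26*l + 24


(1) = (r + 4)*(r^2 + 2*r - 3) = (r + 3)*(r + 4)*(r - 1)
(2) = (u)*(u^4 - 6*u^3 - 3*u^2 + 56*u - 48) = u*(u - 4)*(u^3 - 2*u^2 - 11*u + 12) = u*(u - 4)*(u + 3)*(u^2 - 5*u + 4) = u*(u - 4)*(u - 1)*(u + 3)*(u - 4)
(3) = (m)*(m^3 - 10*m^2 + 29*m - 20) = m*(m - 5)*(m^2 - 5*m + 4) = m*(m - 5)*(m - 4)*(m - 1)
(4) = (n - 1)*(n^3 + 7*n^2 + 14*n + 8) = (n - 1)*(n + 2)*(n^2 + 5*n + 4) = (n - 1)*(n + 1)*(n + 2)*(n + 4)
(5) = (l + 4)*(l^2 + 5*l + 6) = (l + 2)*(l + 4)*(l + 3)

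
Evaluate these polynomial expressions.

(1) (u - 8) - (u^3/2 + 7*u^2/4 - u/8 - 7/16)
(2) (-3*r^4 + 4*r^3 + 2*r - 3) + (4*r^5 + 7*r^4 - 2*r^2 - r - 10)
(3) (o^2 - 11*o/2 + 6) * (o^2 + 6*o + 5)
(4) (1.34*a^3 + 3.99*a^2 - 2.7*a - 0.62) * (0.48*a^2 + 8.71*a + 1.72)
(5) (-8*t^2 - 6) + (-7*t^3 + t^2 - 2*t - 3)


(1) = -u^3/2 - 7*u^2/4 + 9*u/8 - 121/16
(2) = 4*r^5 + 4*r^4 + 4*r^3 - 2*r^2 + r - 13
(3) = o^4 + o^3/2 - 22*o^2 + 17*o/2 + 30
(4) = 0.6432*a^5 + 13.5866*a^4 + 35.7617*a^3 - 16.9518*a^2 - 10.0442*a - 1.0664
(5) = -7*t^3 - 7*t^2 - 2*t - 9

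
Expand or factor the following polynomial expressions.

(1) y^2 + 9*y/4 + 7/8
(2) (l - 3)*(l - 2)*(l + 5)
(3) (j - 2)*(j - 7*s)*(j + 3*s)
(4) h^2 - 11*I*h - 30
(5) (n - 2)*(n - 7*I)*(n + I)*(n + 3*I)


(1) = (y + 1/2)*(y + 7/4)
(2) = l^3 - 19*l + 30
(3) = j^3 - 4*j^2*s - 2*j^2 - 21*j*s^2 + 8*j*s + 42*s^2
(4) = (h - 6*I)*(h - 5*I)
(5) = n^4 - 2*n^3 - 3*I*n^3 + 25*n^2 + 6*I*n^2 - 50*n + 21*I*n - 42*I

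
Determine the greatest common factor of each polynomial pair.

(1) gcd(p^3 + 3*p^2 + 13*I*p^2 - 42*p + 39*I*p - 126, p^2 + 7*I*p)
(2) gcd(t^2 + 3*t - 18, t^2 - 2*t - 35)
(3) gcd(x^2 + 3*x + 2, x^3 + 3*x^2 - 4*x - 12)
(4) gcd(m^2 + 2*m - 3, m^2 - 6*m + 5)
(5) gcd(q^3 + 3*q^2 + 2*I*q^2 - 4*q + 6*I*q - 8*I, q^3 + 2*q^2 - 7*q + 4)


(1) = gcd((p + 3)*(p + 6*I)*(p + 7*I), p*(p + 7*I)) = p + 7*I
(2) = 1
(3) = x + 2
(4) = m - 1
(5) = q^2 + 3*q - 4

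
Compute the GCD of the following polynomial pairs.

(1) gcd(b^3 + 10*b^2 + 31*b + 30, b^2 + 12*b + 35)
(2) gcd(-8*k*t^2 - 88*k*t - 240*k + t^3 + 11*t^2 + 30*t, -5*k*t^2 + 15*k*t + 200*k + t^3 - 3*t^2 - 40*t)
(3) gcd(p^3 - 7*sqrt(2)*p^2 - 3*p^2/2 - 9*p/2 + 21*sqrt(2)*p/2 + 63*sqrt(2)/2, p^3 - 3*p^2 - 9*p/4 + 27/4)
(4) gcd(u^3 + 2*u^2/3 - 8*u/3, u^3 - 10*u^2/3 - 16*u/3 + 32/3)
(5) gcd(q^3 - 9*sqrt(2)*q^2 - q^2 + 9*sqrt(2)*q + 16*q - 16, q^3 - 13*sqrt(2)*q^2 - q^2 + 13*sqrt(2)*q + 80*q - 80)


(1) = b + 5
(2) = t + 5
(3) = gcd((p - 3)*(p + 3/2)*(p - 7*sqrt(2)), (p - 3)*(p - 3/2)*(p + 3/2)) = p^2 - 3*p/2 - 9/2
(4) = u^2 + 2*u/3 - 8/3
(5) = gcd((q - 1)*(q - 8*sqrt(2))*(q - sqrt(2)), (q - 1)*(q - 8*sqrt(2))*(q - 5*sqrt(2))) = q^2 + q*(-8*sqrt(2) - 1) + 8*sqrt(2)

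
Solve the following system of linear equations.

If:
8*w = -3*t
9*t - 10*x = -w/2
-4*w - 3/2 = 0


Then:
t = 1
w = -3/8
x = 141/160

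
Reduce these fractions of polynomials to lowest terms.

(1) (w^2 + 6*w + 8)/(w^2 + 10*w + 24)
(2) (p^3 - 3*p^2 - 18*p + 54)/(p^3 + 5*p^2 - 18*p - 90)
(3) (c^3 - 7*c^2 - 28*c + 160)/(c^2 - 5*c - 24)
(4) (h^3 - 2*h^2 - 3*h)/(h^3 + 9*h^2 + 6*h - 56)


(1) = (w + 2)/(w + 6)
(2) = (p - 3)/(p + 5)
(3) = (c^2 + c - 20)/(c + 3)
(4) = (h^3 - 2*h^2 - 3*h)/(h^3 + 9*h^2 + 6*h - 56)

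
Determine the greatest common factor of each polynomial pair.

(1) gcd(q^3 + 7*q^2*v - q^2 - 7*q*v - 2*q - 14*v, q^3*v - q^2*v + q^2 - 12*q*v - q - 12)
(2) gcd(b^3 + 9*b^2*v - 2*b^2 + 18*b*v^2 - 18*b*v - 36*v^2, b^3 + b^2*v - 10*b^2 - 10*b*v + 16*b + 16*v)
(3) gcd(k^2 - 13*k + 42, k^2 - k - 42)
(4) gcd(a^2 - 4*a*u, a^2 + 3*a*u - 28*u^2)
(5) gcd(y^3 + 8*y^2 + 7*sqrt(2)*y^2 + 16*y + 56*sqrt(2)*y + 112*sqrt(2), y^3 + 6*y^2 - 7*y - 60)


(1) = gcd((q - 2)*(q + 1)*(q + 7*v), (q - 4)*(q + 3)*(q*v + 1)) = 1
(2) = b - 2
(3) = gcd((k - 7)*(k - 6), (k - 7)*(k + 6)) = k - 7
(4) = -a + 4*u
(5) = y + 4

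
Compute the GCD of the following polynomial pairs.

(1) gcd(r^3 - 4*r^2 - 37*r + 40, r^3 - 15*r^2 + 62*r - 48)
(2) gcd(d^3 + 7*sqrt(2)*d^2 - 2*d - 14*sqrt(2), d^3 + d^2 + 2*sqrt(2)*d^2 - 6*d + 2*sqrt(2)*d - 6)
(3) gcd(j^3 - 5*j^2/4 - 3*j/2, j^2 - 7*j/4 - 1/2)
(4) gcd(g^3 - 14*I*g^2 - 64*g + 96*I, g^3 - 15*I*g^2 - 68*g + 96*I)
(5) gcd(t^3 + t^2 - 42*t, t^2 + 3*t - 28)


(1) = gcd((r - 8)*(r - 1)*(r + 5), (r - 8)*(r - 6)*(r - 1)) = r^2 - 9*r + 8
(2) = d - sqrt(2)
(3) = j - 2
(4) = g - 4*I
(5) = gcd(t*(t - 6)*(t + 7), (t - 4)*(t + 7)) = t + 7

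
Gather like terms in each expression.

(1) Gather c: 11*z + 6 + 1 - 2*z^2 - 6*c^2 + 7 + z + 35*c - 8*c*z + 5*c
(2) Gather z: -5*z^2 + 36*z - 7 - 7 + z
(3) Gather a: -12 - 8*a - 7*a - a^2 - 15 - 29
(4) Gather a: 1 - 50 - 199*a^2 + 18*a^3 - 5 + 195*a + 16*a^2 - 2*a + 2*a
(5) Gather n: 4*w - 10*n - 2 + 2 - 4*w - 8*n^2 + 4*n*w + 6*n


(1) = -6*c^2 + c*(40 - 8*z) - 2*z^2 + 12*z + 14
(2) = -5*z^2 + 37*z - 14
(3) = -a^2 - 15*a - 56
(4) = 18*a^3 - 183*a^2 + 195*a - 54
(5) = -8*n^2 + n*(4*w - 4)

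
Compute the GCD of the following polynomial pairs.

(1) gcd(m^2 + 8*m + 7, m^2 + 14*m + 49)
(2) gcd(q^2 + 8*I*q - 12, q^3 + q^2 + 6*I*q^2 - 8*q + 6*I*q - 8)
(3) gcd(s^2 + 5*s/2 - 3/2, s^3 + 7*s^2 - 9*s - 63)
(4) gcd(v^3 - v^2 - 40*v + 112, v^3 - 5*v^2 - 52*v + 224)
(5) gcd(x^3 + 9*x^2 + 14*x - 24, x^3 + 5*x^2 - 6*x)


(1) = m + 7
(2) = q + 2*I
(3) = s + 3
(4) = v^2 + 3*v - 28
(5) = gcd((x - 1)*(x + 4)*(x + 6), x*(x - 1)*(x + 6)) = x^2 + 5*x - 6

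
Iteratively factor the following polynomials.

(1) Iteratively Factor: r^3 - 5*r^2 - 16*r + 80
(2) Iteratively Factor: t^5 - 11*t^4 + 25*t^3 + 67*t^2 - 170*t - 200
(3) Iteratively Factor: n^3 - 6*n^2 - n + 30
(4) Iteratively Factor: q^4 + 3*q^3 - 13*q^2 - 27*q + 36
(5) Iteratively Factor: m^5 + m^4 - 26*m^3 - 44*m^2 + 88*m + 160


(1) = (r + 4)*(r^2 - 9*r + 20) = (r - 5)*(r + 4)*(r - 4)
(2) = (t - 5)*(t^4 - 6*t^3 - 5*t^2 + 42*t + 40) = (t - 5)*(t + 1)*(t^3 - 7*t^2 + 2*t + 40) = (t - 5)^2*(t + 1)*(t^2 - 2*t - 8) = (t - 5)^2*(t + 1)*(t + 2)*(t - 4)
(3) = (n - 3)*(n^2 - 3*n - 10) = (n - 3)*(n + 2)*(n - 5)
(4) = (q - 3)*(q^3 + 6*q^2 + 5*q - 12) = (q - 3)*(q + 3)*(q^2 + 3*q - 4) = (q - 3)*(q - 1)*(q + 3)*(q + 4)
(5) = (m + 2)*(m^4 - m^3 - 24*m^2 + 4*m + 80) = (m + 2)^2*(m^3 - 3*m^2 - 18*m + 40) = (m - 2)*(m + 2)^2*(m^2 - m - 20) = (m - 2)*(m + 2)^2*(m + 4)*(m - 5)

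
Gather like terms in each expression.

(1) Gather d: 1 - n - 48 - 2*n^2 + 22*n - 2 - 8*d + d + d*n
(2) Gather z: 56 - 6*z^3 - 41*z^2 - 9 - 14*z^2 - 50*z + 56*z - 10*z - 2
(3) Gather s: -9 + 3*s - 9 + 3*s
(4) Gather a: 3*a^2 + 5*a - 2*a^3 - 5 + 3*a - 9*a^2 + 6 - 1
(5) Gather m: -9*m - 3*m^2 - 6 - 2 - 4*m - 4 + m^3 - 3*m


(1) = d*(n - 7) - 2*n^2 + 21*n - 49
(2) = -6*z^3 - 55*z^2 - 4*z + 45
(3) = 6*s - 18
(4) = -2*a^3 - 6*a^2 + 8*a
(5) = m^3 - 3*m^2 - 16*m - 12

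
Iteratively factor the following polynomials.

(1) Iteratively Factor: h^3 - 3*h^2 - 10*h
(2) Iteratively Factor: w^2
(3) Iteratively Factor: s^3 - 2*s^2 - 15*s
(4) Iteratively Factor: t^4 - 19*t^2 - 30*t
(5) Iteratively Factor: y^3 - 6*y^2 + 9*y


(1) = (h + 2)*(h^2 - 5*h) = h*(h + 2)*(h - 5)
(2) = (w)*(w)
(3) = (s + 3)*(s^2 - 5*s) = (s - 5)*(s + 3)*(s)
(4) = (t + 2)*(t^3 - 2*t^2 - 15*t) = (t - 5)*(t + 2)*(t^2 + 3*t) = t*(t - 5)*(t + 2)*(t + 3)
(5) = (y - 3)*(y^2 - 3*y) = (y - 3)^2*(y)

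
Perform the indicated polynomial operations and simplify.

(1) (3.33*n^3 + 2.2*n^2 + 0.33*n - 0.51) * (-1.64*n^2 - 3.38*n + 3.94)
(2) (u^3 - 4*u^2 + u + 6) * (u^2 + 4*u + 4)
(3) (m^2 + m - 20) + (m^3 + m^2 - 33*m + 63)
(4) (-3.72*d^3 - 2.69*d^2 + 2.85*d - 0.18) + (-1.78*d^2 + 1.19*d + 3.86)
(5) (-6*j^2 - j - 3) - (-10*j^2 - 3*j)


(1) = -5.4612*n^5 - 14.8634*n^4 + 5.143*n^3 + 8.389*n^2 + 3.024*n - 2.0094
(2) = u^5 - 11*u^3 - 6*u^2 + 28*u + 24
(3) = m^3 + 2*m^2 - 32*m + 43
(4) = -3.72*d^3 - 4.47*d^2 + 4.04*d + 3.68
(5) = 4*j^2 + 2*j - 3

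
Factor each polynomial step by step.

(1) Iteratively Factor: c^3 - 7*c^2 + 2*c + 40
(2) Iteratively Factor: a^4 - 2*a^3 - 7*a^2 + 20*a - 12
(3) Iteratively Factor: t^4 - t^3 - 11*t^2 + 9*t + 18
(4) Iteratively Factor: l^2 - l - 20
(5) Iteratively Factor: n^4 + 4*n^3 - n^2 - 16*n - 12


(1) = (c + 2)*(c^2 - 9*c + 20) = (c - 5)*(c + 2)*(c - 4)
(2) = (a - 2)*(a^3 - 7*a + 6) = (a - 2)*(a - 1)*(a^2 + a - 6) = (a - 2)^2*(a - 1)*(a + 3)
(3) = (t + 3)*(t^3 - 4*t^2 + t + 6) = (t - 2)*(t + 3)*(t^2 - 2*t - 3) = (t - 2)*(t + 1)*(t + 3)*(t - 3)
(4) = (l - 5)*(l + 4)
(5) = (n - 2)*(n^3 + 6*n^2 + 11*n + 6) = (n - 2)*(n + 2)*(n^2 + 4*n + 3) = (n - 2)*(n + 2)*(n + 3)*(n + 1)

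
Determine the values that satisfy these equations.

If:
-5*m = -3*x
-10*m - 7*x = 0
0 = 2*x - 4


Then:
No Solution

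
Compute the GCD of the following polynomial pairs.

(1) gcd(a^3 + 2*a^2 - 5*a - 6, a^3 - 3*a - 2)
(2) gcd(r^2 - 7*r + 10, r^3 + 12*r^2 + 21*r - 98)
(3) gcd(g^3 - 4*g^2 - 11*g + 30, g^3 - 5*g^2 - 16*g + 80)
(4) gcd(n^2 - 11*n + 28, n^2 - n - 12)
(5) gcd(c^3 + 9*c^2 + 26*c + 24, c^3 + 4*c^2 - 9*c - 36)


(1) = gcd((a - 2)*(a + 1)*(a + 3), (a - 2)*(a + 1)^2) = a^2 - a - 2
(2) = r - 2
(3) = gcd((g - 5)*(g - 2)*(g + 3), (g - 5)*(g - 4)*(g + 4)) = g - 5
(4) = gcd((n - 7)*(n - 4), (n - 4)*(n + 3)) = n - 4
(5) = c^2 + 7*c + 12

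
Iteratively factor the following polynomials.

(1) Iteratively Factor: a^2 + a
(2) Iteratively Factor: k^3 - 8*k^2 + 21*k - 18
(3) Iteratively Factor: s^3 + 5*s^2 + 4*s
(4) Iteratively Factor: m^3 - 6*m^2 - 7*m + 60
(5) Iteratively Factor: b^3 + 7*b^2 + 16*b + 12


(1) = (a)*(a + 1)
(2) = (k - 2)*(k^2 - 6*k + 9) = (k - 3)*(k - 2)*(k - 3)
(3) = (s)*(s^2 + 5*s + 4) = s*(s + 4)*(s + 1)
(4) = (m + 3)*(m^2 - 9*m + 20) = (m - 5)*(m + 3)*(m - 4)
(5) = (b + 2)*(b^2 + 5*b + 6) = (b + 2)^2*(b + 3)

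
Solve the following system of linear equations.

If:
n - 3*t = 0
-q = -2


Then:
n = 3*t
q = 2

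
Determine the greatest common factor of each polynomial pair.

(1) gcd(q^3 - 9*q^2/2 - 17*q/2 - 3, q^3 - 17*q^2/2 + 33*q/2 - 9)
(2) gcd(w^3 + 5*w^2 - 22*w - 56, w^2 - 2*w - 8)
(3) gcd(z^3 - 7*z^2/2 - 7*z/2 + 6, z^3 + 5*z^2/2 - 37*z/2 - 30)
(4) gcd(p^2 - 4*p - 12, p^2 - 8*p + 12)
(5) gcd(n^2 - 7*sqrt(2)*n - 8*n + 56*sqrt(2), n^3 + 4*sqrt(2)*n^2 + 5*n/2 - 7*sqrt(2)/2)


(1) = q - 6
(2) = w^2 - 2*w - 8
(3) = z^2 - 5*z/2 - 6
(4) = gcd((p - 6)*(p + 2), (p - 6)*(p - 2)) = p - 6
(5) = 1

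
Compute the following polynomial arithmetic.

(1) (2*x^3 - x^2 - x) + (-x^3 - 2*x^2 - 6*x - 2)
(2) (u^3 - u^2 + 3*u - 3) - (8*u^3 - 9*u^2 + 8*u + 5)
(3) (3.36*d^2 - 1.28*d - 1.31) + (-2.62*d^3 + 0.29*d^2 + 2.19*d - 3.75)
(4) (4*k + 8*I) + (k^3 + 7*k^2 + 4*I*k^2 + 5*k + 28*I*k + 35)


(1) = x^3 - 3*x^2 - 7*x - 2
(2) = -7*u^3 + 8*u^2 - 5*u - 8
(3) = -2.62*d^3 + 3.65*d^2 + 0.91*d - 5.06
(4) = k^3 + 7*k^2 + 4*I*k^2 + 9*k + 28*I*k + 35 + 8*I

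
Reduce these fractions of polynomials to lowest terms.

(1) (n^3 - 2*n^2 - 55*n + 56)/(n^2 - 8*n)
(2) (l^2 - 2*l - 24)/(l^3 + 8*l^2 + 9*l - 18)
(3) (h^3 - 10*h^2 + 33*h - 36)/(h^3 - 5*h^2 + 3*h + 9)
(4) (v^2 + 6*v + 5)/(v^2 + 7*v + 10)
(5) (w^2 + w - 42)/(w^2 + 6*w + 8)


(1) = (n^2 + 6*n - 7)/n
(2) = (l^2 - 2*l - 24)/(l^3 + 8*l^2 + 9*l - 18)
(3) = (h - 4)/(h + 1)
(4) = (v + 1)/(v + 2)
(5) = (w^2 + w - 42)/(w^2 + 6*w + 8)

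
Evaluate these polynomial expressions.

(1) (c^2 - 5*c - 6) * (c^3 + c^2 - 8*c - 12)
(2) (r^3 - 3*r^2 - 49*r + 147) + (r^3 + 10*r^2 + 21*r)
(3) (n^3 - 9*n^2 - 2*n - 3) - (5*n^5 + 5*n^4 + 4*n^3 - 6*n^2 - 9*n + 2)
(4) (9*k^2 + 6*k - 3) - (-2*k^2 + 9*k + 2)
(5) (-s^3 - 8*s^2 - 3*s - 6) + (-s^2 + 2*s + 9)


(1) = c^5 - 4*c^4 - 19*c^3 + 22*c^2 + 108*c + 72
(2) = 2*r^3 + 7*r^2 - 28*r + 147
(3) = -5*n^5 - 5*n^4 - 3*n^3 - 3*n^2 + 7*n - 5
(4) = 11*k^2 - 3*k - 5
(5) = -s^3 - 9*s^2 - s + 3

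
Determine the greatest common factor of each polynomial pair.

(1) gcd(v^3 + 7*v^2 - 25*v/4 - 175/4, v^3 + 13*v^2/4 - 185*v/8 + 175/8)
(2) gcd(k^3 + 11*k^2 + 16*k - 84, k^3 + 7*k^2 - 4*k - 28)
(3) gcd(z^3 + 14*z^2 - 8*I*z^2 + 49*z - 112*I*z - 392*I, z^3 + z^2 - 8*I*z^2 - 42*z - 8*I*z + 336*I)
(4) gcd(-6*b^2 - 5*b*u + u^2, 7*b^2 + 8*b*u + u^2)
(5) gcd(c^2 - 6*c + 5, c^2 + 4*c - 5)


(1) = v^2 + 9*v/2 - 35/2
(2) = gcd((k - 2)*(k + 6)*(k + 7), (k - 2)*(k + 2)*(k + 7)) = k^2 + 5*k - 14
(3) = z^2 + z*(7 - 8*I) - 56*I
(4) = gcd((-6*b + u)*(b + u), (b + u)*(7*b + u)) = b + u
(5) = c - 1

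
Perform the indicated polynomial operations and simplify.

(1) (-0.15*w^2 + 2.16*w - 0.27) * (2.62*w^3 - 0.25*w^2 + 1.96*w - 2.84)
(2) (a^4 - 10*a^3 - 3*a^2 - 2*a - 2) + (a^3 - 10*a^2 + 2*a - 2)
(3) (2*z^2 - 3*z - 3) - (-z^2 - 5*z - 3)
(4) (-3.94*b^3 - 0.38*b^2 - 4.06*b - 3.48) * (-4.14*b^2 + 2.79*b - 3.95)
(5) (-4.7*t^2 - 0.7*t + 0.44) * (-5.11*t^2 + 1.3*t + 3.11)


(1) = -0.393*w^5 + 5.6967*w^4 - 1.5414*w^3 + 4.7271*w^2 - 6.6636*w + 0.7668
(2) = a^4 - 9*a^3 - 13*a^2 - 4
(3) = 3*z^2 + 2*z
(4) = 16.3116*b^5 - 9.4194*b^4 + 31.3112*b^3 + 4.5808*b^2 + 6.3278*b + 13.746
(5) = 24.017*t^4 - 2.533*t^3 - 17.7754*t^2 - 1.605*t + 1.3684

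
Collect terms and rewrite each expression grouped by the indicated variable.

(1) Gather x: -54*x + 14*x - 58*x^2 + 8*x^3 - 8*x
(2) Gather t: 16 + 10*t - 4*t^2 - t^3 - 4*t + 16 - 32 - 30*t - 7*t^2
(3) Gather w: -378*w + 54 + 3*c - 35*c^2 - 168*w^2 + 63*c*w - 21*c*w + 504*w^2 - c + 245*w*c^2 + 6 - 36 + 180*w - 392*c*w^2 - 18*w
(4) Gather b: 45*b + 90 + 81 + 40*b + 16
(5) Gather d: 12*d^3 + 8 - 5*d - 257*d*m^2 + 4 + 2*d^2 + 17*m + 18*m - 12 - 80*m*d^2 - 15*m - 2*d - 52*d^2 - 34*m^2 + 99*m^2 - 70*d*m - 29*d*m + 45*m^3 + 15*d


(1) = 8*x^3 - 58*x^2 - 48*x
(2) = -t^3 - 11*t^2 - 24*t
(3) = -35*c^2 + 2*c + w^2*(336 - 392*c) + w*(245*c^2 + 42*c - 216) + 24
(4) = 85*b + 187
(5) = 12*d^3 + d^2*(-80*m - 50) + d*(-257*m^2 - 99*m + 8) + 45*m^3 + 65*m^2 + 20*m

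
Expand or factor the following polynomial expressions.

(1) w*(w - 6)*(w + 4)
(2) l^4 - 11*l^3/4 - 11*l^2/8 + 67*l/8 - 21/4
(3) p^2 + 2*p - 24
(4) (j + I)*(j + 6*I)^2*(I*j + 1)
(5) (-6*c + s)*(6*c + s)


(1) = w^3 - 2*w^2 - 24*w
(2) = (l - 2)*(l - 3/2)*(l - 1)*(l + 7/4)
(3) = (p - 4)*(p + 6)
(4) = I*j^4 - 12*j^3 - 35*I*j^2 - 12*j - 36*I
(5) = -36*c^2 + s^2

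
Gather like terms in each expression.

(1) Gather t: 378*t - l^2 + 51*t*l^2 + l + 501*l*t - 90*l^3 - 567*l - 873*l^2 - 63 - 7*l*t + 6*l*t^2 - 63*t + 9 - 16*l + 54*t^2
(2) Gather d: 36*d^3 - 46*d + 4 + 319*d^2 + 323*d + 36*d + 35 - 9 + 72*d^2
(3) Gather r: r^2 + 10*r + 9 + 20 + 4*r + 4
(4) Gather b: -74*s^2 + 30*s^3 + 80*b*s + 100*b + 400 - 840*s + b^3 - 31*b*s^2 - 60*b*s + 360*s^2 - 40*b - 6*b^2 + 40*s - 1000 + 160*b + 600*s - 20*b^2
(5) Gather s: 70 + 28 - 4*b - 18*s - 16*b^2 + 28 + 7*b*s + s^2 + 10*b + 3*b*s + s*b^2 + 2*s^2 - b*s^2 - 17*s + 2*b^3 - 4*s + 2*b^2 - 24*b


(1) = -90*l^3 - 874*l^2 - 582*l + t^2*(6*l + 54) + t*(51*l^2 + 494*l + 315) - 54
(2) = 36*d^3 + 391*d^2 + 313*d + 30
(3) = r^2 + 14*r + 33
(4) = b^3 - 26*b^2 + b*(-31*s^2 + 20*s + 220) + 30*s^3 + 286*s^2 - 200*s - 600
(5) = 2*b^3 - 14*b^2 - 18*b + s^2*(3 - b) + s*(b^2 + 10*b - 39) + 126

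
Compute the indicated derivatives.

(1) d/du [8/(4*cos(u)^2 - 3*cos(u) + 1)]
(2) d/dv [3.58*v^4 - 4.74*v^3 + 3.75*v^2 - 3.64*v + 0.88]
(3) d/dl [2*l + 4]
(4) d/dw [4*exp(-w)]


(1) = 8*(8*cos(u) - 3)*sin(u)/(4*cos(u)^2 - 3*cos(u) + 1)^2
(2) = 14.32*v^3 - 14.22*v^2 + 7.5*v - 3.64
(3) = 2
(4) = -4*exp(-w)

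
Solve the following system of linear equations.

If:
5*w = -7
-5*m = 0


Then:
m = 0
w = -7/5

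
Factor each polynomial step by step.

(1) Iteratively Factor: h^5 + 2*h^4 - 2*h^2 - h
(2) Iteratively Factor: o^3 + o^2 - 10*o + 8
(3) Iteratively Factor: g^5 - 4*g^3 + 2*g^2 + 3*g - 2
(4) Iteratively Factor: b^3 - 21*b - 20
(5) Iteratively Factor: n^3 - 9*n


(1) = (h + 1)*(h^4 + h^3 - h^2 - h) = (h + 1)^2*(h^3 - h) = (h + 1)^3*(h^2 - h) = h*(h + 1)^3*(h - 1)
(2) = (o - 2)*(o^2 + 3*o - 4) = (o - 2)*(o - 1)*(o + 4)
(3) = (g - 1)*(g^4 + g^3 - 3*g^2 - g + 2) = (g - 1)*(g + 2)*(g^3 - g^2 - g + 1) = (g - 1)^2*(g + 2)*(g^2 - 1) = (g - 1)^2*(g + 1)*(g + 2)*(g - 1)
(4) = (b + 4)*(b^2 - 4*b - 5) = (b - 5)*(b + 4)*(b + 1)
(5) = (n)*(n^2 - 9) = n*(n + 3)*(n - 3)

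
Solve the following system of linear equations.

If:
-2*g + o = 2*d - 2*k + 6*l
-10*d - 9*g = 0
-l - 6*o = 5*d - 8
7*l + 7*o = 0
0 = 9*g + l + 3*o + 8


Then:
d = 14/15
g = -28/27
k = -329/135
l = -2/3
o = 2/3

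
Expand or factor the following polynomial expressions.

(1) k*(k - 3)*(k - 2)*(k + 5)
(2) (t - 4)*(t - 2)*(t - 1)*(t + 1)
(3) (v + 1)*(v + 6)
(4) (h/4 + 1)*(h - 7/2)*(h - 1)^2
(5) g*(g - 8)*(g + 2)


(1) = k^4 - 19*k^2 + 30*k
(2) = t^4 - 6*t^3 + 7*t^2 + 6*t - 8
(3) = v^2 + 7*v + 6
(4) = h^4/4 - 3*h^3/8 - 7*h^2/2 + 57*h/8 - 7/2
(5) = g^3 - 6*g^2 - 16*g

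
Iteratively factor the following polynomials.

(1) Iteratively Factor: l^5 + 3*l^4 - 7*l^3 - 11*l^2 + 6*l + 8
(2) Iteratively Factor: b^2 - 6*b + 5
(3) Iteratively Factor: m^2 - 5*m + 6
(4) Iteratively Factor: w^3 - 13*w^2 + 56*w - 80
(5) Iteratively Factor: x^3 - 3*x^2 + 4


(1) = (l + 1)*(l^4 + 2*l^3 - 9*l^2 - 2*l + 8) = (l + 1)^2*(l^3 + l^2 - 10*l + 8) = (l + 1)^2*(l + 4)*(l^2 - 3*l + 2) = (l - 1)*(l + 1)^2*(l + 4)*(l - 2)
(2) = (b - 5)*(b - 1)
(3) = (m - 2)*(m - 3)
(4) = (w - 4)*(w^2 - 9*w + 20) = (w - 4)^2*(w - 5)
(5) = (x - 2)*(x^2 - x - 2) = (x - 2)*(x + 1)*(x - 2)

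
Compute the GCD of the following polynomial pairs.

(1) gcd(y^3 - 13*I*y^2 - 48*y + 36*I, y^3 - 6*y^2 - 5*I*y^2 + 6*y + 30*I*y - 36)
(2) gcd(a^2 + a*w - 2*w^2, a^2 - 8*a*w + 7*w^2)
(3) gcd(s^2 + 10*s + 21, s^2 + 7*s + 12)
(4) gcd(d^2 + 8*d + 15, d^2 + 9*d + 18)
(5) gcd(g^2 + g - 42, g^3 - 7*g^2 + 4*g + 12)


(1) = gcd((y - 6*I)^2*(y - I), (y - 6)*(y - 6*I)*(y + I)) = y - 6*I
(2) = gcd((a - w)*(a + 2*w), (a - 7*w)*(a - w)) = -a + w
(3) = gcd((s + 3)*(s + 7), (s + 3)*(s + 4)) = s + 3
(4) = gcd((d + 3)*(d + 5), (d + 3)*(d + 6)) = d + 3
(5) = gcd((g - 6)*(g + 7), (g - 6)*(g - 2)*(g + 1)) = g - 6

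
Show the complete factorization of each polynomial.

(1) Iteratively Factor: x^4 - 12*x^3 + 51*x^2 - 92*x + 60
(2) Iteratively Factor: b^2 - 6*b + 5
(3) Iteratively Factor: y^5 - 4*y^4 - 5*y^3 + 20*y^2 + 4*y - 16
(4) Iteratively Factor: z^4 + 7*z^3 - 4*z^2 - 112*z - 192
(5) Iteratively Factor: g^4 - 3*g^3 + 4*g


(1) = (x - 2)*(x^3 - 10*x^2 + 31*x - 30) = (x - 5)*(x - 2)*(x^2 - 5*x + 6) = (x - 5)*(x - 2)^2*(x - 3)
(2) = (b - 1)*(b - 5)
(3) = (y - 2)*(y^4 - 2*y^3 - 9*y^2 + 2*y + 8) = (y - 2)*(y - 1)*(y^3 - y^2 - 10*y - 8) = (y - 2)*(y - 1)*(y + 2)*(y^2 - 3*y - 4) = (y - 4)*(y - 2)*(y - 1)*(y + 2)*(y + 1)
(4) = (z + 3)*(z^3 + 4*z^2 - 16*z - 64) = (z - 4)*(z + 3)*(z^2 + 8*z + 16) = (z - 4)*(z + 3)*(z + 4)*(z + 4)
(5) = (g - 2)*(g^3 - g^2 - 2*g) = g*(g - 2)*(g^2 - g - 2) = g*(g - 2)^2*(g + 1)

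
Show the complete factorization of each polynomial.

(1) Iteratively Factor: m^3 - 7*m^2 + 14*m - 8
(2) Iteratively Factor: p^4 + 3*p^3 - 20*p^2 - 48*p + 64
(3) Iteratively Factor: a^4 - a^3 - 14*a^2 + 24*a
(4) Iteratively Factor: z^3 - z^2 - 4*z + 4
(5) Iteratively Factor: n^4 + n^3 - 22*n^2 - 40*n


(1) = (m - 2)*(m^2 - 5*m + 4) = (m - 4)*(m - 2)*(m - 1)
(2) = (p + 4)*(p^3 - p^2 - 16*p + 16) = (p - 4)*(p + 4)*(p^2 + 3*p - 4) = (p - 4)*(p - 1)*(p + 4)*(p + 4)
(3) = (a)*(a^3 - a^2 - 14*a + 24) = a*(a - 3)*(a^2 + 2*a - 8) = a*(a - 3)*(a - 2)*(a + 4)
(4) = (z - 2)*(z^2 + z - 2) = (z - 2)*(z + 2)*(z - 1)
(5) = (n + 2)*(n^3 - n^2 - 20*n) = (n - 5)*(n + 2)*(n^2 + 4*n) = (n - 5)*(n + 2)*(n + 4)*(n)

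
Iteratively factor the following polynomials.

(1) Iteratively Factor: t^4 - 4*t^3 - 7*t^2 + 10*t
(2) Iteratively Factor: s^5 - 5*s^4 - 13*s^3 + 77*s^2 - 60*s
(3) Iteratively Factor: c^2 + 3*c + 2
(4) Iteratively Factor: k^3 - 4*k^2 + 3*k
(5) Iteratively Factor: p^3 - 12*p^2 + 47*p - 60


(1) = (t - 1)*(t^3 - 3*t^2 - 10*t) = t*(t - 1)*(t^2 - 3*t - 10) = t*(t - 1)*(t + 2)*(t - 5)
(2) = (s + 4)*(s^4 - 9*s^3 + 23*s^2 - 15*s) = (s - 5)*(s + 4)*(s^3 - 4*s^2 + 3*s) = (s - 5)*(s - 1)*(s + 4)*(s^2 - 3*s) = s*(s - 5)*(s - 1)*(s + 4)*(s - 3)
(3) = (c + 1)*(c + 2)
(4) = (k - 1)*(k^2 - 3*k) = (k - 3)*(k - 1)*(k)
(5) = (p - 3)*(p^2 - 9*p + 20) = (p - 4)*(p - 3)*(p - 5)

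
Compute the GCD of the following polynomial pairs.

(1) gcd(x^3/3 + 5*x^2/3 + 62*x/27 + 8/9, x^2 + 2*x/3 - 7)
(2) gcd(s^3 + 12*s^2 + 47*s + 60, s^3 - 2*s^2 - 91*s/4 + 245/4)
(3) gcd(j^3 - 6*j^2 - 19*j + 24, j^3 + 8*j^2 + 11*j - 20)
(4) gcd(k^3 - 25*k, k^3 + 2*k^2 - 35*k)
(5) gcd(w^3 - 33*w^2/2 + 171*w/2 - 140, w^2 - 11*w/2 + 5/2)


(1) = x + 3
(2) = gcd((s + 3)*(s + 4)*(s + 5), (s - 7/2)^2*(s + 5)) = s + 5
(3) = j - 1
(4) = gcd(k*(k - 5)*(k + 5), k*(k - 5)*(k + 7)) = k^2 - 5*k
(5) = w - 5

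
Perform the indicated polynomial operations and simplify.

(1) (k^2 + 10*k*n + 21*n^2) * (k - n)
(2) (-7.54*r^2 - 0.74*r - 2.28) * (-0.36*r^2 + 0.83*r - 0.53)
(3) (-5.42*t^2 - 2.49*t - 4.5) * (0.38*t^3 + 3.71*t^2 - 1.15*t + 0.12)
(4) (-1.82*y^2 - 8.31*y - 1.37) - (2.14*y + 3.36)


(1) = k^3 + 9*k^2*n + 11*k*n^2 - 21*n^3
(2) = 2.7144*r^4 - 5.9918*r^3 + 4.2028*r^2 - 1.5002*r + 1.2084
(3) = -2.0596*t^5 - 21.0544*t^4 - 4.7149*t^3 - 14.4819*t^2 + 4.8762*t - 0.54
(4) = -1.82*y^2 - 10.45*y - 4.73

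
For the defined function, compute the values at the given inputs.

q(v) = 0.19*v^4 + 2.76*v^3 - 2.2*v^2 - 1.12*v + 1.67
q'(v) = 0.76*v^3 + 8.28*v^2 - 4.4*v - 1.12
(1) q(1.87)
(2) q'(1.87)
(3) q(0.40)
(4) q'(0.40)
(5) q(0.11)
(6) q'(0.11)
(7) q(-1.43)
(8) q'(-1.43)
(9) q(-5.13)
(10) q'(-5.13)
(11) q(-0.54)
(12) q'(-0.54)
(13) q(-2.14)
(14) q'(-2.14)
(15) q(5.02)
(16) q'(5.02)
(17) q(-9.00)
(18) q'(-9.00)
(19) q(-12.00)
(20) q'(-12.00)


(1) = 12.25
(2) = 24.58
(3) = 1.05
(4) = -1.51
(5) = 1.52
(6) = -1.50
(7) = -8.50
(8) = 19.88
(9) = -291.51
(10) = 136.75
(11) = 1.21
(12) = 3.55
(13) = -29.07
(14) = 38.77
(15) = 410.42
(16) = 281.60
(17) = -931.90
(18) = 155.12
(19) = -1131.13
(20) = -69.28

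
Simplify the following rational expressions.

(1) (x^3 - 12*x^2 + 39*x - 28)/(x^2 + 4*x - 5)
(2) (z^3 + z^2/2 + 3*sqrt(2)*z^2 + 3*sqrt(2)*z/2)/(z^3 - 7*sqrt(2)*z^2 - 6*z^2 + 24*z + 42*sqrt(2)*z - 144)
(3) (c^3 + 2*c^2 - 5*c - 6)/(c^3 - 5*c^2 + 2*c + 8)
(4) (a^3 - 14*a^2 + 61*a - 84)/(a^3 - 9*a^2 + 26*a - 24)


(1) = (x^2 - 11*x + 28)/(x + 5)
(2) = (2*z^3 + z^2*(1 + 6*sqrt(2)) + 3*sqrt(2)*z)/(2*z^3 + z^2*(-14*sqrt(2) - 12) + z*(48 + 84*sqrt(2)) - 288)
(3) = (c + 3)/(c - 4)
(4) = (a - 7)/(a - 2)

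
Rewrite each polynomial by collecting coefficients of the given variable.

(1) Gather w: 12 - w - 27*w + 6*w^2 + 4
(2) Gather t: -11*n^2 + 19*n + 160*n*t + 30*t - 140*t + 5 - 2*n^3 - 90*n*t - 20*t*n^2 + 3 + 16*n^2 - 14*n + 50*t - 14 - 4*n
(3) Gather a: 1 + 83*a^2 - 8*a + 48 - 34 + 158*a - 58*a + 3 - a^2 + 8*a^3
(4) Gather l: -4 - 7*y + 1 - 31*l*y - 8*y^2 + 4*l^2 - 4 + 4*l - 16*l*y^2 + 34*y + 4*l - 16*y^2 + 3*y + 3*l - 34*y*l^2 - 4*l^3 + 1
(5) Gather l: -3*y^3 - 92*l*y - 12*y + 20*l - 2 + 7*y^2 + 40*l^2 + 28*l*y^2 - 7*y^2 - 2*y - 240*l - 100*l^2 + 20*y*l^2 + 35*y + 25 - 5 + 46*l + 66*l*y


(1) = 6*w^2 - 28*w + 16
(2) = -2*n^3 + 5*n^2 + n + t*(-20*n^2 + 70*n - 60) - 6
(3) = 8*a^3 + 82*a^2 + 92*a + 18
(4) = -4*l^3 + l^2*(4 - 34*y) + l*(-16*y^2 - 31*y + 11) - 24*y^2 + 30*y - 6
(5) = l^2*(20*y - 60) + l*(28*y^2 - 26*y - 174) - 3*y^3 + 21*y + 18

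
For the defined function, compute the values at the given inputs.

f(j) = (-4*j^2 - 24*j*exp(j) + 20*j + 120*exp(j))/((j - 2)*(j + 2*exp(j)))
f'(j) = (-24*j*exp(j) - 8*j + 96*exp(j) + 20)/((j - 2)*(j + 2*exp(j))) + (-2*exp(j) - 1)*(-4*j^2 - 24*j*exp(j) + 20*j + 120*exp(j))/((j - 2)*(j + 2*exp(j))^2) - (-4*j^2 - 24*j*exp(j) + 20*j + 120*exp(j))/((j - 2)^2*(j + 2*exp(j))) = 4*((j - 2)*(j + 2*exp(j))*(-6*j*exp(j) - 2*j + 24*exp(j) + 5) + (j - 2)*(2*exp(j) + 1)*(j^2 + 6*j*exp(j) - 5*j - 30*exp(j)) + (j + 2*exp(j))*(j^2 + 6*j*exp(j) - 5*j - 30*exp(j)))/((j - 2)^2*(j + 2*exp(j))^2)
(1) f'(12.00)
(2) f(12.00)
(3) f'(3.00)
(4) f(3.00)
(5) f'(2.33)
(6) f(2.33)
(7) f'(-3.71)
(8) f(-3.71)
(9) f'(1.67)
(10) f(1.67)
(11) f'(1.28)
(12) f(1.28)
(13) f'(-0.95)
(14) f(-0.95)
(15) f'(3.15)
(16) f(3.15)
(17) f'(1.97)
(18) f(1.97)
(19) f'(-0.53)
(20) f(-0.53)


(1) = -0.36
(2) = -8.40
(3) = -33.64
(4) = 22.89
(5) = -304.76
(6) = 90.50
(7) = -0.15
(8) = -5.94
(9) = -304.44
(10) = -110.13
(11) = -63.61
(12) = -55.76
(13) = 791.78
(14) = 62.64
(15) = -25.55
(16) = 18.49
(17) = -36821.59
(18) = -1114.41
(19) = 66.49
(20) = -40.55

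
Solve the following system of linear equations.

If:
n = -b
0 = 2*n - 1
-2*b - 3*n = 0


Then:
No Solution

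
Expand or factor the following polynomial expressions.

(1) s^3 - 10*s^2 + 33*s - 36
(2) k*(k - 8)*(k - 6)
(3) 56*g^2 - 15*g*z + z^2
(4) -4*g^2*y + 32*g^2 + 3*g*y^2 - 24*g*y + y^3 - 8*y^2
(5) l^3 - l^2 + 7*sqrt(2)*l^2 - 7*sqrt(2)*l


(1) = (s - 4)*(s - 3)^2
(2) = k^3 - 14*k^2 + 48*k
(3) = (-8*g + z)*(-7*g + z)
(4) = (-g + y)*(4*g + y)*(y - 8)
(5) = l*(l - 1)*(l + 7*sqrt(2))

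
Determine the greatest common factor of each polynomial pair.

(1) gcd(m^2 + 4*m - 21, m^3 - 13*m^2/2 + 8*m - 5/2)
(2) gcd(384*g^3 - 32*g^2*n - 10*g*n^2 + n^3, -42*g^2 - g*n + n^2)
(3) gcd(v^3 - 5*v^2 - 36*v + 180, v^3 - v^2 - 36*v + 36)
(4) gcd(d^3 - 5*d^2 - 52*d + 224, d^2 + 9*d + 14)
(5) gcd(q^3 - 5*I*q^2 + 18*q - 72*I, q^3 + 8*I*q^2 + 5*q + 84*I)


(1) = 1
(2) = gcd((-8*g + n)^2*(6*g + n), (-7*g + n)*(6*g + n)) = 6*g + n
(3) = v^2 - 36
(4) = d + 7
(5) = q^2 + I*q + 12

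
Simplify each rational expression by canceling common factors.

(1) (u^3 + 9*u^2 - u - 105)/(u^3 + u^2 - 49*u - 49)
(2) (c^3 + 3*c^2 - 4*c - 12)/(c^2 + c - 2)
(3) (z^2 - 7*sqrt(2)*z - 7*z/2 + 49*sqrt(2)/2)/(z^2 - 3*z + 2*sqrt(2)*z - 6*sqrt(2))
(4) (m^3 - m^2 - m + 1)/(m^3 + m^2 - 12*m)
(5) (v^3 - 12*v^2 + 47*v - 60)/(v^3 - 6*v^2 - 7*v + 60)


(1) = (u^2 + 2*u - 15)/(u^2 - 6*u - 7)
(2) = (c^2 + c - 6)/(c - 1)
(3) = (2*z^2 + z*(-14*sqrt(2) - 7) + 49*sqrt(2))/(2*z^2 + z*(-6 + 4*sqrt(2)) - 12*sqrt(2))
(4) = (m^3 - m^2 - m + 1)/(m^3 + m^2 - 12*m)
(5) = (v - 3)/(v + 3)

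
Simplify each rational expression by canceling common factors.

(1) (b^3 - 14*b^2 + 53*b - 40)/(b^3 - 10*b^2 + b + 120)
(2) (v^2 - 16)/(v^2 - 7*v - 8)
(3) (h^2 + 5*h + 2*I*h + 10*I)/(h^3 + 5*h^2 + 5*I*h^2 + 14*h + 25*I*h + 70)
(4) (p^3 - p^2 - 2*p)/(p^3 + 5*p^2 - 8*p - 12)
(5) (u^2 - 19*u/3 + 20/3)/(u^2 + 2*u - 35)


(1) = (b - 1)/(b + 3)
(2) = (v^2 - 16)/(v^2 - 7*v - 8)
(3) = (h + 2*I)/(h^2 + 5*I*h + 14)
(4) = p/(p + 6)
(5) = (3*u - 4)/(3*u + 21)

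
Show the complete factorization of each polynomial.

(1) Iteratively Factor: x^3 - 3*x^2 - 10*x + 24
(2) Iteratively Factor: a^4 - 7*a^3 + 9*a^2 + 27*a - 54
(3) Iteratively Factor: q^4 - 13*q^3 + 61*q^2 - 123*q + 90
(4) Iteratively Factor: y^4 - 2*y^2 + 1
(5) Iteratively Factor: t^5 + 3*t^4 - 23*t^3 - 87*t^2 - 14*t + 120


(1) = (x + 3)*(x^2 - 6*x + 8) = (x - 2)*(x + 3)*(x - 4)
(2) = (a + 2)*(a^3 - 9*a^2 + 27*a - 27) = (a - 3)*(a + 2)*(a^2 - 6*a + 9) = (a - 3)^2*(a + 2)*(a - 3)
(3) = (q - 3)*(q^3 - 10*q^2 + 31*q - 30) = (q - 5)*(q - 3)*(q^2 - 5*q + 6) = (q - 5)*(q - 3)*(q - 2)*(q - 3)
(4) = (y + 1)*(y^3 - y^2 - y + 1) = (y - 1)*(y + 1)*(y^2 - 1) = (y - 1)^2*(y + 1)*(y + 1)
(5) = (t - 5)*(t^4 + 8*t^3 + 17*t^2 - 2*t - 24) = (t - 5)*(t + 2)*(t^3 + 6*t^2 + 5*t - 12) = (t - 5)*(t - 1)*(t + 2)*(t^2 + 7*t + 12) = (t - 5)*(t - 1)*(t + 2)*(t + 4)*(t + 3)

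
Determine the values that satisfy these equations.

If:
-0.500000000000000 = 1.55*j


Then:
j = -0.32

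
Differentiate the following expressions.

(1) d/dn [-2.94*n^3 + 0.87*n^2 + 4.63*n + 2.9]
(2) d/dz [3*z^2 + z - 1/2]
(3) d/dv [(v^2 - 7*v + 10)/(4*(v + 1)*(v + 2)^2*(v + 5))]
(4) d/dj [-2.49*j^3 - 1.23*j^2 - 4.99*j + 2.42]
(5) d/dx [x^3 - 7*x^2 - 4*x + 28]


(1) = -8.82*n^2 + 1.74*n + 4.63
(2) = 6*z + 1
(3) = (-2*v^4 + 15*v^3 + 70*v^2 - 165*v - 290)/(4*(v^7 + 18*v^6 + 130*v^5 + 488*v^4 + 1033*v^3 + 1238*v^2 + 780*v + 200))
(4) = -7.47*j^2 - 2.46*j - 4.99
(5) = 3*x^2 - 14*x - 4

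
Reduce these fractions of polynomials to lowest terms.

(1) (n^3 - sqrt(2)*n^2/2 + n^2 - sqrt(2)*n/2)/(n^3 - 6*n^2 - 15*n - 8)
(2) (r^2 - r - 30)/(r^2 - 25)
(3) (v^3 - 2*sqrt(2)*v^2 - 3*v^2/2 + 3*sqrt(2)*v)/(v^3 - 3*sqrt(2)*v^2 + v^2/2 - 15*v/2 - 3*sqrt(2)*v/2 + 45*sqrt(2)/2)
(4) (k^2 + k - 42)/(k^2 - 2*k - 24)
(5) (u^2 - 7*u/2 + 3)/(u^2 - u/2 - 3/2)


(1) = (2*n^2 - sqrt(2)*n)/(2*n^2 - 14*n - 16)
(2) = (r - 6)/(r - 5)
(3) = (4*v^3 + v^2*(-8*sqrt(2) - 6) + 12*sqrt(2)*v)/(4*v^3 + v^2*(2 - 12*sqrt(2)) + v*(-30 - 6*sqrt(2)) + 90*sqrt(2))
(4) = (k + 7)/(k + 4)
(5) = (u - 2)/(u + 1)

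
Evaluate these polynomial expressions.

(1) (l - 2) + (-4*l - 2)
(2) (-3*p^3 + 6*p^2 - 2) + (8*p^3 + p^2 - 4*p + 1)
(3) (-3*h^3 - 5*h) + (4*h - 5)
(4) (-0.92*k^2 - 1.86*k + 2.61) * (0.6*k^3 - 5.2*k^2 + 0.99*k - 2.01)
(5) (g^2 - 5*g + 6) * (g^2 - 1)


(1) = -3*l - 4
(2) = 5*p^3 + 7*p^2 - 4*p - 1
(3) = -3*h^3 - h - 5
(4) = -0.552*k^5 + 3.668*k^4 + 10.3272*k^3 - 13.5642*k^2 + 6.3225*k - 5.2461
(5) = g^4 - 5*g^3 + 5*g^2 + 5*g - 6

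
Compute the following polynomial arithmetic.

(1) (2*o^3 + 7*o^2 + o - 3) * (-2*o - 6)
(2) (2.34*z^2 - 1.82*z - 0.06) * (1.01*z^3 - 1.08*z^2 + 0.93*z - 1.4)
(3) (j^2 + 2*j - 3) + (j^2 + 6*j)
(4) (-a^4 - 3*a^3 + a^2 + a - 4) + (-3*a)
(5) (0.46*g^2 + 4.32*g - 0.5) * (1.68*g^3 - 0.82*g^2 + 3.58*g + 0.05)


(1) = -4*o^4 - 26*o^3 - 44*o^2 + 18
(2) = 2.3634*z^5 - 4.3654*z^4 + 4.0812*z^3 - 4.9038*z^2 + 2.4922*z + 0.084
(3) = 2*j^2 + 8*j - 3
(4) = -a^4 - 3*a^3 + a^2 - 2*a - 4
(5) = 0.7728*g^5 + 6.8804*g^4 - 2.7356*g^3 + 15.8986*g^2 - 1.574*g - 0.025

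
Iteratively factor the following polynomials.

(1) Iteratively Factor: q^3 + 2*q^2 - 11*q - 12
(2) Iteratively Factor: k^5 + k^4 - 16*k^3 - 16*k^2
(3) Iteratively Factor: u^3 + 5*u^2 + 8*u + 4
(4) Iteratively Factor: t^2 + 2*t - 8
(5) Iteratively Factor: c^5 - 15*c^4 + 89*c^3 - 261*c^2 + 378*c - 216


(1) = (q + 1)*(q^2 + q - 12) = (q + 1)*(q + 4)*(q - 3)
(2) = (k + 4)*(k^4 - 3*k^3 - 4*k^2) = (k + 1)*(k + 4)*(k^3 - 4*k^2) = (k - 4)*(k + 1)*(k + 4)*(k^2) = k*(k - 4)*(k + 1)*(k + 4)*(k)
(3) = (u + 2)*(u^2 + 3*u + 2) = (u + 2)^2*(u + 1)
(4) = (t - 2)*(t + 4)
(5) = (c - 2)*(c^4 - 13*c^3 + 63*c^2 - 135*c + 108) = (c - 3)*(c - 2)*(c^3 - 10*c^2 + 33*c - 36) = (c - 4)*(c - 3)*(c - 2)*(c^2 - 6*c + 9) = (c - 4)*(c - 3)^2*(c - 2)*(c - 3)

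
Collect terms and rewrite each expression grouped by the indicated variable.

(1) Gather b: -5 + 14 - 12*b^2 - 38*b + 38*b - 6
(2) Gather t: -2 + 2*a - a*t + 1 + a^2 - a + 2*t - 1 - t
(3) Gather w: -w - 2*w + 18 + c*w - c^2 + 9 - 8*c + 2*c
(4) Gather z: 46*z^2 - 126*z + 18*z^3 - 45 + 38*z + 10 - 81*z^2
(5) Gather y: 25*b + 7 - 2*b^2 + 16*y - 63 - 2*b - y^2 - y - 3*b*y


(1) = 3 - 12*b^2
(2) = a^2 + a + t*(1 - a) - 2
(3) = -c^2 - 6*c + w*(c - 3) + 27
(4) = 18*z^3 - 35*z^2 - 88*z - 35
(5) = -2*b^2 + 23*b - y^2 + y*(15 - 3*b) - 56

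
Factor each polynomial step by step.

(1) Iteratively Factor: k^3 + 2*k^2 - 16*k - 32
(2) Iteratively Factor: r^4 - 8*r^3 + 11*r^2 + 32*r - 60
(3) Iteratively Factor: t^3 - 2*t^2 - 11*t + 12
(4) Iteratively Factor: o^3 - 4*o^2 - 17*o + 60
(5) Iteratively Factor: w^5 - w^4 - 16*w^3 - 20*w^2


(1) = (k + 2)*(k^2 - 16) = (k + 2)*(k + 4)*(k - 4)
(2) = (r - 5)*(r^3 - 3*r^2 - 4*r + 12) = (r - 5)*(r - 2)*(r^2 - r - 6) = (r - 5)*(r - 2)*(r + 2)*(r - 3)
(3) = (t - 4)*(t^2 + 2*t - 3) = (t - 4)*(t + 3)*(t - 1)
(4) = (o - 5)*(o^2 + o - 12) = (o - 5)*(o - 3)*(o + 4)
(5) = (w + 2)*(w^4 - 3*w^3 - 10*w^2) = (w + 2)^2*(w^3 - 5*w^2) = (w - 5)*(w + 2)^2*(w^2) = w*(w - 5)*(w + 2)^2*(w)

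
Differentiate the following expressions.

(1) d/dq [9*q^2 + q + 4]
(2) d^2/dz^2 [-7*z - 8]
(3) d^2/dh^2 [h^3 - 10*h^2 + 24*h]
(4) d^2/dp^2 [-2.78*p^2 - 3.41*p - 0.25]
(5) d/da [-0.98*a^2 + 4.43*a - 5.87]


(1) = 18*q + 1
(2) = 0
(3) = 6*h - 20
(4) = -5.56000000000000
(5) = 4.43 - 1.96*a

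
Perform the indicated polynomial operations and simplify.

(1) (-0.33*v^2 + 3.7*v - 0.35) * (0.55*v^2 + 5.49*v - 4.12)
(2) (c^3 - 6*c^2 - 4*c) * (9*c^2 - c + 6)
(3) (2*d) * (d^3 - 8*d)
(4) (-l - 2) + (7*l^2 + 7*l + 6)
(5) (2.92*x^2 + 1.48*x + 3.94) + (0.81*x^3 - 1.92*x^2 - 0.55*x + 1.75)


(1) = -0.1815*v^4 + 0.2233*v^3 + 21.4801*v^2 - 17.1655*v + 1.442
(2) = 9*c^5 - 55*c^4 - 24*c^3 - 32*c^2 - 24*c
(3) = 2*d^4 - 16*d^2
(4) = 7*l^2 + 6*l + 4
(5) = 0.81*x^3 + 1.0*x^2 + 0.93*x + 5.69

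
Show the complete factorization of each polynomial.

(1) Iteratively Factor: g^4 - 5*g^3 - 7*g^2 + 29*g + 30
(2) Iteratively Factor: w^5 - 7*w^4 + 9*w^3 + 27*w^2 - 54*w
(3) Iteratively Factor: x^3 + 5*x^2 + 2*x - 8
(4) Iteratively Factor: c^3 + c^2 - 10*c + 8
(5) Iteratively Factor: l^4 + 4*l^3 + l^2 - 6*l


(1) = (g + 2)*(g^3 - 7*g^2 + 7*g + 15) = (g - 3)*(g + 2)*(g^2 - 4*g - 5) = (g - 5)*(g - 3)*(g + 2)*(g + 1)
(2) = (w - 3)*(w^4 - 4*w^3 - 3*w^2 + 18*w) = w*(w - 3)*(w^3 - 4*w^2 - 3*w + 18) = w*(w - 3)*(w + 2)*(w^2 - 6*w + 9) = w*(w - 3)^2*(w + 2)*(w - 3)
(3) = (x - 1)*(x^2 + 6*x + 8) = (x - 1)*(x + 2)*(x + 4)
(4) = (c + 4)*(c^2 - 3*c + 2) = (c - 2)*(c + 4)*(c - 1)
(5) = (l + 2)*(l^3 + 2*l^2 - 3*l) = (l + 2)*(l + 3)*(l^2 - l) = l*(l + 2)*(l + 3)*(l - 1)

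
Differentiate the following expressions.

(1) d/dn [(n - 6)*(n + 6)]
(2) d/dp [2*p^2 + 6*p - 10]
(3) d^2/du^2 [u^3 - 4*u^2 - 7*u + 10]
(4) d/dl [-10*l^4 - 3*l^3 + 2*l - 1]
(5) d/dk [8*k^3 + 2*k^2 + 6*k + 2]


(1) = 2*n
(2) = 4*p + 6
(3) = 6*u - 8
(4) = -40*l^3 - 9*l^2 + 2
(5) = 24*k^2 + 4*k + 6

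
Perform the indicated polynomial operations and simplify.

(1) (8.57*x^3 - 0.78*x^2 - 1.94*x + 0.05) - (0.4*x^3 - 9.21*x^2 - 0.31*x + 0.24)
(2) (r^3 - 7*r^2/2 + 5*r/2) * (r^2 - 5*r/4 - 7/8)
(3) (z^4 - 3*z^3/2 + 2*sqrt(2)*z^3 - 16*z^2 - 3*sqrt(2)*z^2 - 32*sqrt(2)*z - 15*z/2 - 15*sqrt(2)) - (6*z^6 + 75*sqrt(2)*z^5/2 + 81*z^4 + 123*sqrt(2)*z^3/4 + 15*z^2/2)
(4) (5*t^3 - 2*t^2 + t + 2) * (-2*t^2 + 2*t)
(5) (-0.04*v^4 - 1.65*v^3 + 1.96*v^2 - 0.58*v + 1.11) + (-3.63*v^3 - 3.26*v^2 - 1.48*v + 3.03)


(1) = 8.17*x^3 + 8.43*x^2 - 1.63*x - 0.19
(2) = r^5 - 19*r^4/4 + 6*r^3 - r^2/16 - 35*r/16
(3) = -6*z^6 - 75*sqrt(2)*z^5/2 - 80*z^4 - 115*sqrt(2)*z^3/4 - 3*z^3/2 - 47*z^2/2 - 3*sqrt(2)*z^2 - 32*sqrt(2)*z - 15*z/2 - 15*sqrt(2)
(4) = -10*t^5 + 14*t^4 - 6*t^3 - 2*t^2 + 4*t
(5) = -0.04*v^4 - 5.28*v^3 - 1.3*v^2 - 2.06*v + 4.14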